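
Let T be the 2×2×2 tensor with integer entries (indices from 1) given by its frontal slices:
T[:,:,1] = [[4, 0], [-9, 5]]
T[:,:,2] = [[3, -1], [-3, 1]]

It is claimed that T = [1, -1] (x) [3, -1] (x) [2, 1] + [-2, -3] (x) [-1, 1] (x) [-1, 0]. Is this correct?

Reconstruct entrywise from the claimed factors. For example, T[1,2,2] = -1 and Σₗ aₗ[1]bₗ[2]cₗ[2] = (1)·(-1)·(1) + (-2)·(1)·(0) = -1; checking all 8 entries, every one matches. The claim holds.

Yes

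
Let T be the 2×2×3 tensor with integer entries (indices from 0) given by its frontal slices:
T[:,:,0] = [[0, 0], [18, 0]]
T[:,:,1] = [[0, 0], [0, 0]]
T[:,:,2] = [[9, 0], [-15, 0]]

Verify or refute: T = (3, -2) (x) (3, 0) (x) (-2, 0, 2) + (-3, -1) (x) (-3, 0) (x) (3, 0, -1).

No

Reconstruct entry (0,0,0) from the claimed factors: Σₗ aₗ[0]bₗ[0]cₗ[0] = (3)·(3)·(-2) + (-3)·(-3)·(3) = 9, but T[0,0,0] = 0. The claim is false.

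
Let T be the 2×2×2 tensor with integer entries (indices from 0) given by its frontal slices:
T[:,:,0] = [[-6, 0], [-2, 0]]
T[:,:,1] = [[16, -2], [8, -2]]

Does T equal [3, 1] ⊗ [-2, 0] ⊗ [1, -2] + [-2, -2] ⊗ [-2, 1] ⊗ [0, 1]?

Yes

Reconstruct entrywise from the claimed factors. For example, T[1,0,1] = 8 and Σₗ aₗ[1]bₗ[0]cₗ[1] = (1)·(-2)·(-2) + (-2)·(-2)·(1) = 8; checking all 8 entries, every one matches. The claim holds.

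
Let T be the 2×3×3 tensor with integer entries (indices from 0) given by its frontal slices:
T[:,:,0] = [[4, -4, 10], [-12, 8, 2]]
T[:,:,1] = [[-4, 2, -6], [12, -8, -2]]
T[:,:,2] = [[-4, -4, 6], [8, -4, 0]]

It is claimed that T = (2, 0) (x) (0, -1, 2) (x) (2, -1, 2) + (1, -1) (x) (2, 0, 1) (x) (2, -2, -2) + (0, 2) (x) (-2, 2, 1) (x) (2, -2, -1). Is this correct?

Yes

Reconstruct entrywise from the claimed factors. For example, T[1,0,2] = 8 and Σₗ aₗ[1]bₗ[0]cₗ[2] = (0)·(0)·(2) + (-1)·(2)·(-2) + (2)·(-2)·(-1) = 8; checking all 18 entries, every one matches. The claim holds.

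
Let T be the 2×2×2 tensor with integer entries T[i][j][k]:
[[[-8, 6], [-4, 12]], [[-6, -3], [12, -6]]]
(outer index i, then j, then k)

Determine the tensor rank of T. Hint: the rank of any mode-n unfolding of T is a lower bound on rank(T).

2

Lower bound: the mode-2 unfolding of T (rows indexed by j, columns by (i,k) = (0,0), (0,1), (1,0), (1,1)) is [[-8, 6, -6, -3], [-4, 12, 12, -6]].
There the 2×2 minor on rows j ∈ {0, 1}, columns (i,k) ∈ {(0,0), (0,1)} is det [[-8, 6], [-4, 12]] = -72 ≠ 0, so this unfolding has rank ≥ 2; CP rank is at least every unfolding rank, so rank(T) ≥ 2. (Flattening ranks never certify an upper bound on CP rank; for that we must actually write T with 2 rank-1 terms.)
Upper bound — finding two terms. Write S_k = T[:,:,k] for the frontal slices: S₀ = [[-8, -4], [-6, 12]], S₁ = [[6, 12], [-3, -6]].
If T = a₁ ⊗ b₁ ⊗ c₁ + a₂ ⊗ b₂ ⊗ c₂ then each S_k = c₁[k]·a₁b₁ᵀ + c₂[k]·a₂b₂ᵀ. S₀ and S₁ are linearly independent, so a₁b₁ᵀ and a₂b₂ᵀ must span the same plane of matrices: they are the rank-1 matrices of the form x·S₀ + y·S₁.
det(x·S₀ + y·S₁) is −120·x² + 180·xy = (-60)·(2·x − 3·y)(x), vanishing at (x:y) = (3:2) and (0:1).
M₁ = 3·S₀ + 2·S₁ = [[-12, 12], [-24, 24]] = (-12)·(1, 2)(1, -1)ᵀ and M₂ = S₁ = [[6, 12], [-3, -6]] = 3·(2, -1)(1, 2)ᵀ, so take a₁ = (1, 2), b₁ = (1, -1), a₂ = (2, -1), b₂ = (1, 2).
Each slice is an integer combination of E₁ = a₁b₁ᵀ and E₂ = a₂b₂ᵀ: S₀ = −4·E₁ − 2·E₂, S₁ = 3·E₂; reading off coefficients, c₁ = (-4, 0) and c₂ = (-2, 3).
Hence T = (1, 2) ⊗ (1, -1) ⊗ (-4, 0) + (2, -1) ⊗ (1, 2) ⊗ (-2, 3), so rank(T) ≤ 2.
These bounds meet, so rank(T) = 2.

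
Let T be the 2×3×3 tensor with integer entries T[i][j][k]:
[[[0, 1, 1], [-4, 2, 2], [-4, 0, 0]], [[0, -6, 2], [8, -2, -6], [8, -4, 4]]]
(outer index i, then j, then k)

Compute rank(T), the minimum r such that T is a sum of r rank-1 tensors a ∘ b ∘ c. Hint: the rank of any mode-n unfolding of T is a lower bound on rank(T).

3

Lower bound: the mode-2 unfolding of T (rows indexed by j, columns by (i,k) = (0,0), (0,1), (0,2), (1,0), (1,1), (1,2)) is [[0, 1, 1, 0, -6, 2], [-4, 2, 2, 8, -2, -6], [-4, 0, 0, 8, -4, 4]].
There the 3×3 minor on rows j ∈ {0, 1, 2}, columns (i,k) ∈ {(0,0), (0,1), (1,1)} is det [[0, 1, -6], [-4, 2, -2], [-4, 0, -4]] = -56 ≠ 0, so this unfolding has rank ≥ 3; CP rank is at least every unfolding rank, so rank(T) ≥ 3. (Flattening ranks never certify an upper bound on CP rank; for that we must actually write T with 3 rank-1 terms.)
Upper bound: T is a sum of 3 rank-1 terms, T = [0, 1] ∘ [2, -1, 2] ∘ [0, -2, 2] + [1, -2] ∘ [1, 0, -2] ∘ [2, 0, 0] + [1, -2] ∘ [1, 2, 0] ∘ [-2, 1, 1] (written with every a and b primitive with positive leading entry and the scale carried by c; CP decompositions are not unique, and this one is verified by expanding entrywise), so rank(T) ≤ 3.
These bounds meet, so rank(T) = 3.
Check entry T[1,2,0] = 8: (1)·(2)·(0) + (-2)·(-2)·(2) + (-2)·(0)·(-2) = 8.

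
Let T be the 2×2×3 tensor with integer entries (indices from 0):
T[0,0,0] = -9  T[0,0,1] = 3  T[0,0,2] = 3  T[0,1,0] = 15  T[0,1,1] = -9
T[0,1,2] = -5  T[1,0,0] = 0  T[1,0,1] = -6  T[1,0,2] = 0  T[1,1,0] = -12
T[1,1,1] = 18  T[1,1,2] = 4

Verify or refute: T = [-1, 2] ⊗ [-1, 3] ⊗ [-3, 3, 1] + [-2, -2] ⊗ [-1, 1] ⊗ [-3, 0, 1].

Yes

Reconstruct entrywise from the claimed factors. For example, T[0,1,1] = -9 and Σₗ aₗ[0]bₗ[1]cₗ[1] = (-1)·(3)·(3) + (-2)·(1)·(0) = -9; checking all 12 entries, every one matches. The claim holds.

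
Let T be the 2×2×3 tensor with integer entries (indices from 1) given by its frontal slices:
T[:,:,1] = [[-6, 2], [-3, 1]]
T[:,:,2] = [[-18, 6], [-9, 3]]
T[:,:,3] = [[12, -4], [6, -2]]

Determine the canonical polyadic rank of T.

1

Lower bound: T ≠ 0 (e.g. T[1,1,1] = -6), so rank(T) ≥ 1.
Upper bound: if T = a (x) b (x) c then every fibre of T is a multiple of the corresponding factor, so read the factors off the fibres through the nonzero entry T[1,1,1] = -6.
The mode-1 fibre T[:,1,1] = [-6, -3] gives a = (2, 1) (primitive direction); the mode-2 fibre T[1,:,1] = [-6, 2] gives b = (3, -1); then c[k] = T[1,1,k] / (a[1]·b[1]) = [-6, -18, 12] / 6 = (-1, -3, 2).
Expanding (2, 1) (x) (3, -1) (x) (-1, -3, 2) reproduces all 12 entries of T, so T = (2, 1) (x) (3, -1) (x) (-1, -3, 2) and rank(T) ≤ 1.
These bounds meet, so rank(T) = 1.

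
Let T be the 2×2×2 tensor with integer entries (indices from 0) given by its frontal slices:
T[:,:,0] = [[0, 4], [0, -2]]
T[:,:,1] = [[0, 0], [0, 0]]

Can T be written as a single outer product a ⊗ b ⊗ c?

The mode-1 fibre T[:,1,0] = [4, -2] gives a = (2, -1) (primitive direction); the mode-2 fibre T[0,:,0] = [0, 4] gives b = (0, 1); then c[k] = T[0,1,k] / (a[0]·b[1]) = [4, 0] / 2 = (2, 0).
Expanding (2, -1) ⊗ (0, 1) ⊗ (2, 0) reproduces all 8 entries of T, so T = (2, -1) ⊗ (0, 1) ⊗ (2, 0) and rank(T) ≤ 1.
Equivalently every frontal slice T[:,:,k] is c[k] times the rank-1 matrix (2, -1) ⊗ (0, 1). So T has rank 1 (it is nonzero).

Yes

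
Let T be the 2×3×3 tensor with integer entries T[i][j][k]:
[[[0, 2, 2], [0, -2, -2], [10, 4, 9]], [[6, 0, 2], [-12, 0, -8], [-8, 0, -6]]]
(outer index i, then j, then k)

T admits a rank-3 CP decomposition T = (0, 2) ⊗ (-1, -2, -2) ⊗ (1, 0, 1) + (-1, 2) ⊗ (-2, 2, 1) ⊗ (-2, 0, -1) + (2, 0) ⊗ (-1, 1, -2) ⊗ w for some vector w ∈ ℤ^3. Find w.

w = (-2, -1, -2)

Subtract the known terms from T to get the rank-1 residual R = (2, 0) ⊗ (-1, 1, -2) ⊗ w, so R[i,j,k] = a[i]·b[j]·w[k]. Pick indices with nonzero a[0]·b[0] = (2)·(-1) = -2. Only the fibre through (0,0,·) is needed: R[0,0,:] = T[0,0,:] − Σₗ aₗ[0]bₗ[0]cₗ = [0, 2, 2] − (0)·(-1)·(1, 0, 1) − (-1)·(-2)·(-2, 0, -1) = [4, 2, 4]. Then w[k] = R[0,0,k] / -2 for each k, giving w = [4, 2, 4] / -2 = (-2, -1, -2).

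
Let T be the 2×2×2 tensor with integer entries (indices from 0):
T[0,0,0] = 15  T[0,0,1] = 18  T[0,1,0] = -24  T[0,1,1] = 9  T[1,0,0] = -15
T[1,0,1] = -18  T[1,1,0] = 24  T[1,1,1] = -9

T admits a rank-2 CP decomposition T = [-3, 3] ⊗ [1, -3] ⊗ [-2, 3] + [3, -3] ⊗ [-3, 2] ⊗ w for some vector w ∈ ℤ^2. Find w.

Subtract the known terms from T to get the rank-1 residual R = [3, -3] ⊗ [-3, 2] ⊗ w, so R[i,j,k] = a[i]·b[j]·w[k]. Pick indices with nonzero a[0]·b[0] = (3)·(-3) = -9. Only the fibre through (0,0,·) is needed: R[0,0,:] = T[0,0,:] − Σₗ aₗ[0]bₗ[0]cₗ = [15, 18] − (-3)·(1)·[-2, 3] = [9, 27]. Then w[k] = R[0,0,k] / -9 for each k, giving w = [9, 27] / -9 = [-1, -3].

w = [-1, -3]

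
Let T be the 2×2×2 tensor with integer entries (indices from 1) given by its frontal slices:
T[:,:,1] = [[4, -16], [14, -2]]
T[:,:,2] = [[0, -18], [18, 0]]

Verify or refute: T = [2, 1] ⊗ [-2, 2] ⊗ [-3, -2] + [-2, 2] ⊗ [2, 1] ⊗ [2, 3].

No

Reconstruct entry (1,1,2) from the claimed factors: Σₗ aₗ[1]bₗ[1]cₗ[2] = (2)·(-2)·(-2) + (-2)·(2)·(3) = -4, but T[1,1,2] = 0. The claim is false.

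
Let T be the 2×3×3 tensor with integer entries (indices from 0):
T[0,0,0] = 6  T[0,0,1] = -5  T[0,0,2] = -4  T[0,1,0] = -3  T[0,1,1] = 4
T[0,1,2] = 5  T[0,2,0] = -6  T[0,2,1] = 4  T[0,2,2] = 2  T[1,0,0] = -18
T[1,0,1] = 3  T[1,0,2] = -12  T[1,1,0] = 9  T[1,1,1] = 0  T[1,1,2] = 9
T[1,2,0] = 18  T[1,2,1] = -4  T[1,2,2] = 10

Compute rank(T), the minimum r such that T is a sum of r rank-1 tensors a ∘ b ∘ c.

2

Lower bound: the mode-1 unfolding of T (rows indexed by i, columns by (j,k) = (0,0), (0,1), (0,2), (1,0), (1,1), (1,2), (2,0), (2,1), (2,2)) is [[6, -5, -4, -3, 4, 5, -6, 4, 2], [-18, 3, -12, 9, 0, 9, 18, -4, 10]].
There the 2×2 minor on rows i ∈ {0, 1}, columns (j,k) ∈ {(0,0), (0,1)} is det [[6, -5], [-18, 3]] = -72 ≠ 0, so this unfolding has rank ≥ 2; CP rank is at least every unfolding rank, so rank(T) ≥ 2. (Unfolding ranks only ever bound the CP rank from below — rank(T) can be strictly larger than all of them — so the matching upper bound has to come from an explicit 2-term decomposition.)
Upper bound — finding two terms. Write S_k = T[:,:,k] for the frontal slices: S₀ = [[6, -3, -6], [-18, 9, 18]], S₁ = [[-5, 4, 4], [3, 0, -4]], S₂ = [[-4, 5, 2], [-12, 9, 10]].
If T = a₁ ∘ b₁ ∘ c₁ + a₂ ∘ b₂ ∘ c₂ then each S_k = c₁[k]·a₁b₁ᵀ + c₂[k]·a₂b₂ᵀ. S₀ and S₁ are linearly independent, so a₁b₁ᵀ and a₂b₂ᵀ must span the same plane of matrices: they are the rank-1 matrices of the form x·S₀ + y·S₁.
The 2×2 minor of x·S₀ + y·S₁ on rows {0,1}, columns {0,1} is 36·xy − 12·y² = 12·(3·x − y)(y), vanishing at (x:y) = (1:3) and (1:0).
M₁ = S₀ + 3·S₁ = [[-9, 9, 6], [-9, 9, 6]] = (-3)·(1, 1)(3, -3, -2)ᵀ and M₂ = S₀ = [[6, -3, -6], [-18, 9, 18]] = 3·(1, -3)(2, -1, -2)ᵀ, so take a₁ = (1, 1), b₁ = (3, -3, -2), a₂ = (1, -3), b₂ = (2, -1, -2).
Each slice is an integer combination of E₁ = a₁b₁ᵀ and E₂ = a₂b₂ᵀ: S₀ = 3·E₂, S₁ = −E₁ − E₂, S₂ = −2·E₁ + E₂; reading off coefficients, c₁ = (0, -1, -2) and c₂ = (3, -1, 1).
Hence T = (1, 1) ∘ (3, -3, -2) ∘ (0, -1, -2) + (1, -3) ∘ (2, -1, -2) ∘ (3, -1, 1), so rank(T) ≤ 2.
These bounds meet, so rank(T) = 2.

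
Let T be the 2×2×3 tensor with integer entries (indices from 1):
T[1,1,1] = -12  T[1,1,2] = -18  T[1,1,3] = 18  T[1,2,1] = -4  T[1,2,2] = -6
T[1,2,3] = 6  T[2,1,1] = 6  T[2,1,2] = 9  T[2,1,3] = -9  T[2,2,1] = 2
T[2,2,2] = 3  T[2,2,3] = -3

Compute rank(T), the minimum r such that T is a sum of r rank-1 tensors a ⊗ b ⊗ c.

1

Lower bound: T ≠ 0 (e.g. T[1,1,1] = -12), so rank(T) ≥ 1.
Upper bound: if T = a ⊗ b ⊗ c then every fibre of T is a multiple of the corresponding factor, so read the factors off the fibres through the nonzero entry T[1,1,1] = -12.
The mode-1 fibre T[:,1,1] = [-12, 6] gives a = [2, -1] (primitive direction); the mode-2 fibre T[1,:,1] = [-12, -4] gives b = [3, 1]; then c[k] = T[1,1,k] / (a[1]·b[1]) = [-12, -18, 18] / 6 = [-2, -3, 3].
Expanding [2, -1] ⊗ [3, 1] ⊗ [-2, -3, 3] reproduces all 12 entries of T, so T = [2, -1] ⊗ [3, 1] ⊗ [-2, -3, 3] and rank(T) ≤ 1.
These bounds meet, so rank(T) = 1.
Check entry T[1,2,2] = -6: (2)·(1)·(-3) = -6.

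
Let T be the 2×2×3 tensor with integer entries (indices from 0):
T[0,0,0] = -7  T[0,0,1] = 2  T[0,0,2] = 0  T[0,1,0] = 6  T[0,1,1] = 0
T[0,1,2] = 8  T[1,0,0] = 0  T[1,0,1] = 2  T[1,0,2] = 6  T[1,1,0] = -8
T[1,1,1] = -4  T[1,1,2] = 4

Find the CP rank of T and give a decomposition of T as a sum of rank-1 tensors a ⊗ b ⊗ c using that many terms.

Lower bound: the mode-3 unfolding of T (rows indexed by k, columns by (i,j) = (0,0), (0,1), (1,0), (1,1)) is [[-7, 6, 0, -8], [2, 0, 2, -4], [0, 8, 6, 4]].
There the 3×3 minor on rows k ∈ {0, 1, 2}, columns (i,j) ∈ {(0,0), (0,1), (1,0)} is det [[-7, 6, 0], [2, 0, 2], [0, 8, 6]] = 40 ≠ 0, so this unfolding has rank ≥ 3; CP rank is at least every unfolding rank, so rank(T) ≥ 3. (Unfolding ranks only ever bound the CP rank from below — rank(T) can be strictly larger than all of them — so the matching upper bound has to come from an explicit 3-term decomposition.)
Upper bound: T is a sum of 3 rank-1 terms, T = [1, -1] ⊗ [1, -2] ⊗ [-2, -2, -2] + [1, 0] ⊗ [1, -1] ⊗ [-4, 4, 0] + [1, 2] ⊗ [1, 2] ⊗ [-1, 0, 2] (one valid choice — decompositions are not unique — normalised so each a, b is primitive with positive first nonzero entry; check it by expanding all entries), so rank(T) ≤ 3.
These bounds meet, so rank(T) = 3.
Check entry T[0,1,0] = 6: (1)·(-2)·(-2) + (1)·(-1)·(-4) + (1)·(2)·(-1) = 6.

rank(T) = 3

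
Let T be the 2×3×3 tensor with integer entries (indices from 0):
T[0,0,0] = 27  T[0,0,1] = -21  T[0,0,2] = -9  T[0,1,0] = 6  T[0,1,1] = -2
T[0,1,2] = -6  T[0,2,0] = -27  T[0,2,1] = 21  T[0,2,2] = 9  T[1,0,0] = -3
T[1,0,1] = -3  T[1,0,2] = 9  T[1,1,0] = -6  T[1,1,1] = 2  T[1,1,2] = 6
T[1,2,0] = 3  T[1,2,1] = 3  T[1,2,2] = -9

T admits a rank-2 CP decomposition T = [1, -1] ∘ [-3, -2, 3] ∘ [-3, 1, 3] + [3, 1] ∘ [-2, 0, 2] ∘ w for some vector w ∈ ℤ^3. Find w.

w = [-3, 3, 0]

Subtract the known terms from T to get the rank-1 residual R = [3, 1] ∘ [-2, 0, 2] ∘ w, so R[i,j,k] = a[i]·b[j]·w[k]. Pick indices with nonzero a[0]·b[0] = (3)·(-2) = -6. Only the fibre through (0,0,·) is needed: R[0,0,:] = T[0,0,:] − Σₗ aₗ[0]bₗ[0]cₗ = [27, -21, -9] − (1)·(-3)·[-3, 1, 3] = [18, -18, 0]. Then w[k] = R[0,0,k] / -6 for each k, giving w = [18, -18, 0] / -6 = [-3, 3, 0].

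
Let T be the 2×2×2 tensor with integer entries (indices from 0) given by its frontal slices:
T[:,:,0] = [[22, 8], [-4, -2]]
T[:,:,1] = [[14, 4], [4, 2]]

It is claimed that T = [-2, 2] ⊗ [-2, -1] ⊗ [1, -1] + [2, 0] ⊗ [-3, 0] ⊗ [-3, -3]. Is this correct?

No

Reconstruct entry (0,1,0) from the claimed factors: Σₗ aₗ[0]bₗ[1]cₗ[0] = (-2)·(-1)·(1) + (2)·(0)·(-3) = 2, but T[0,1,0] = 8. The claim is false.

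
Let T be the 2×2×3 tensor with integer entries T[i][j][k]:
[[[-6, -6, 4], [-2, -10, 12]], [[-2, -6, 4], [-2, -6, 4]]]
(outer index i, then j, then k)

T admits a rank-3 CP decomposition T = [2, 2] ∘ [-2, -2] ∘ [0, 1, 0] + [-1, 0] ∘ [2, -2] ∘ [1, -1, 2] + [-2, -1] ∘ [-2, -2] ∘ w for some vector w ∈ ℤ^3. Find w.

Subtract the known terms from T to get the rank-1 residual R = [-2, -1] ∘ [-2, -2] ∘ w, so R[i,j,k] = a[i]·b[j]·w[k]. Pick indices with nonzero a[0]·b[0] = (-2)·(-2) = 4. Only the fibre through (0,0,·) is needed: R[0,0,:] = T[0,0,:] − Σₗ aₗ[0]bₗ[0]cₗ = [-6, -6, 4] − (2)·(-2)·[0, 1, 0] − (-1)·(2)·[1, -1, 2] = [-4, -4, 8]. Then w[k] = R[0,0,k] / 4 for each k, giving w = [-4, -4, 8] / 4 = [-1, -1, 2].

w = [-1, -1, 2]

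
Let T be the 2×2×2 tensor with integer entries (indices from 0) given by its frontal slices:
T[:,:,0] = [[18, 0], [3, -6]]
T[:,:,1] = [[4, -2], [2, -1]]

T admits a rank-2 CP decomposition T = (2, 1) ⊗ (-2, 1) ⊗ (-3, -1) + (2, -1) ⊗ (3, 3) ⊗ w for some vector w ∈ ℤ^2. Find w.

Subtract the known terms from T to get the rank-1 residual R = (2, -1) ⊗ (3, 3) ⊗ w, so R[i,j,k] = a[i]·b[j]·w[k]. Pick indices with nonzero a[0]·b[0] = (2)·(3) = 6. Only the fibre through (0,0,·) is needed: R[0,0,:] = T[0,0,:] − Σₗ aₗ[0]bₗ[0]cₗ = [18, 4] − (2)·(-2)·(-3, -1) = [6, 0]. Then w[k] = R[0,0,k] / 6 for each k, giving w = [6, 0] / 6 = (1, 0).

w = (1, 0)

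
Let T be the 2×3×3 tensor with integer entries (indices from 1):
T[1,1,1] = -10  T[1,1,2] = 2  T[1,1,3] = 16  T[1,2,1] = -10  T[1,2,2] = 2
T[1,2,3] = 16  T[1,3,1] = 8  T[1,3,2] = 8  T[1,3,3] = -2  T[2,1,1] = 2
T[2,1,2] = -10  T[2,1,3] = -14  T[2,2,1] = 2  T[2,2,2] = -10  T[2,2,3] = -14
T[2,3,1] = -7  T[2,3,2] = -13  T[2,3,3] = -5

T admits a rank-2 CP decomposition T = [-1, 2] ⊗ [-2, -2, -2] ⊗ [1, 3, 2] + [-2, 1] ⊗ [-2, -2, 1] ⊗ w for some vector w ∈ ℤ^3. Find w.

w = [-3, -1, 3]

Subtract the known terms from T to get the rank-1 residual R = [-2, 1] ⊗ [-2, -2, 1] ⊗ w, so R[i,j,k] = a[i]·b[j]·w[k]. Pick indices with nonzero a[1]·b[1] = (-2)·(-2) = 4. Only the fibre through (1,1,·) is needed: R[1,1,:] = T[1,1,:] − Σₗ aₗ[1]bₗ[1]cₗ = [-10, 2, 16] − (-1)·(-2)·[1, 3, 2] = [-12, -4, 12]. Then w[k] = R[1,1,k] / 4 for each k, giving w = [-12, -4, 12] / 4 = [-3, -1, 3].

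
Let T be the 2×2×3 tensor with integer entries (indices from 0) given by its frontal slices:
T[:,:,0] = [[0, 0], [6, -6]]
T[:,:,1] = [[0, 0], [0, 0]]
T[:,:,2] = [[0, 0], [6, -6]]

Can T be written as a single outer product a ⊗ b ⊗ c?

Yes

If T = a ⊗ b ⊗ c then every fibre of T is a multiple of the corresponding factor, so read the factors off the fibres through the nonzero entry T[1,0,0] = 6.
The mode-1 fibre T[:,0,0] = [0, 6] gives a = [0, 1] (primitive direction); the mode-2 fibre T[1,:,0] = [6, -6] gives b = [1, -1]; then c[k] = T[1,0,k] / (a[1]·b[0]) = [6, 0, 6] / 1 = [6, 0, 6].
Expanding [0, 1] ⊗ [1, -1] ⊗ [6, 0, 6] reproduces all 12 entries of T, so T = [0, 1] ⊗ [1, -1] ⊗ [6, 0, 6] and rank(T) ≤ 1.
Equivalently every frontal slice T[:,:,k] is c[k] times the rank-1 matrix [0, 1] ⊗ [1, -1]. So T has rank 1 (it is nonzero).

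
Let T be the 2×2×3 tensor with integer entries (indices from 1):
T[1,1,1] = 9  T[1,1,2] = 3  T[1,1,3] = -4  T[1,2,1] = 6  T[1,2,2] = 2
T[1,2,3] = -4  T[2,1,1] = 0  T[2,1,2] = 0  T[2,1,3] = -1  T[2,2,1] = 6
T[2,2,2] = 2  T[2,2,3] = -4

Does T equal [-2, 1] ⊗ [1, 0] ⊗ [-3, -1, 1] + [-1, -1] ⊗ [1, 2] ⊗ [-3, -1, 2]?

Yes

Reconstruct entrywise from the claimed factors. For example, T[1,1,1] = 9 and Σₗ aₗ[1]bₗ[1]cₗ[1] = (-2)·(1)·(-3) + (-1)·(1)·(-3) = 9; checking all 12 entries, every one matches. The claim holds.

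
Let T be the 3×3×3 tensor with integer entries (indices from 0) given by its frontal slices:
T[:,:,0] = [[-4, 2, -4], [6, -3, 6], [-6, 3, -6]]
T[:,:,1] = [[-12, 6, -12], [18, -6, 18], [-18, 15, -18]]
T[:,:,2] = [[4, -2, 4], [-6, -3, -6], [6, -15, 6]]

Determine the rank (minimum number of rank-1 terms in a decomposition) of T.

2

Lower bound: the mode-2 unfolding of T (rows indexed by j, columns by (i,k) = (0,0), (0,1), (0,2), (1,0), (1,1), (1,2), (2,0), (2,1), (2,2)) is [[-4, -12, 4, 6, 18, -6, -6, -18, 6], [2, 6, -2, -3, -6, -3, 3, 15, -15], [-4, -12, 4, 6, 18, -6, -6, -18, 6]].
There the 2×2 minor on rows j ∈ {0, 1}, columns (i,k) ∈ {(0,0), (1,1)} is det [[-4, 18], [2, -6]] = -12 ≠ 0, so this unfolding has rank ≥ 2; CP rank is at least every unfolding rank, so rank(T) ≥ 2. (Unfolding ranks only ever bound the CP rank from below — rank(T) can be strictly larger than all of them — so the matching upper bound has to come from an explicit 2-term decomposition.)
Upper bound — finding two terms. Write S_k = T[:,:,k] for the frontal slices: S₀ = [[-4, 2, -4], [6, -3, 6], [-6, 3, -6]], S₁ = [[-12, 6, -12], [18, -6, 18], [-18, 15, -18]], S₂ = [[4, -2, 4], [-6, -3, -6], [6, -15, 6]].
If T = a₁ ∘ b₁ ∘ c₁ + a₂ ∘ b₂ ∘ c₂ then each S_k = c₁[k]·a₁b₁ᵀ + c₂[k]·a₂b₂ᵀ. S₀ and S₁ are linearly independent, so a₁b₁ᵀ and a₂b₂ᵀ must span the same plane of matrices: they are the rank-1 matrices of the form x·S₀ + y·S₁.
The 2×2 minor of x·S₀ + y·S₁ on rows {0,1}, columns {0,1} is −12·xy − 36·y² = (-12)·(x + 3·y)(y), vanishing at (x:y) = (3:-1) and (1:0).
M₁ = 3·S₀ − S₁ = [[0, 0, 0], [0, -3, 0], [0, -6, 0]] = (-3)·[0, 1, 2][0, 1, 0]ᵀ and M₂ = S₀ = [[-4, 2, -4], [6, -3, 6], [-6, 3, -6]] = −[2, -3, 3][2, -1, 2]ᵀ, so take a₁ = [0, 1, 2], b₁ = [0, 1, 0], a₂ = [2, -3, 3], b₂ = [2, -1, 2].
Each slice is an integer combination of E₁ = a₁b₁ᵀ and E₂ = a₂b₂ᵀ: S₀ = −E₂, S₁ = 3·E₁ − 3·E₂, S₂ = −6·E₁ + E₂; reading off coefficients, c₁ = [0, 3, -6] and c₂ = [-1, -3, 1].
Hence T = [0, 1, 2] ∘ [0, 1, 0] ∘ [0, 3, -6] + [2, -3, 3] ∘ [2, -1, 2] ∘ [-1, -3, 1], so rank(T) ≤ 2.
These bounds meet, so rank(T) = 2.
Check entry T[0,2,0] = -4: (0)·(0)·(0) + (2)·(2)·(-1) = -4.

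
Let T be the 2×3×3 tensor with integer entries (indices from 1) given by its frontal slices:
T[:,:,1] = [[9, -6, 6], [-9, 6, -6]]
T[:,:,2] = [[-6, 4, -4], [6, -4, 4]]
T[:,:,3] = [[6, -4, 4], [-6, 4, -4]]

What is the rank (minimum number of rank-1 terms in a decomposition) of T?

Lower bound: T ≠ 0 (e.g. T[1,1,1] = 9), so rank(T) ≥ 1.
Upper bound: the mode-1 fibre T[:,1,1] = [9, -9] gives a = [1, -1] (primitive direction); the mode-2 fibre T[1,:,1] = [9, -6, 6] gives b = [3, -2, 2]; then c[k] = T[1,1,k] / (a[1]·b[1]) = [9, -6, 6] / 3 = [3, -2, 2].
Expanding [1, -1] ⊗ [3, -2, 2] ⊗ [3, -2, 2] reproduces all 18 entries of T, so T = [1, -1] ⊗ [3, -2, 2] ⊗ [3, -2, 2] and rank(T) ≤ 1.
These bounds meet, so rank(T) = 1.

1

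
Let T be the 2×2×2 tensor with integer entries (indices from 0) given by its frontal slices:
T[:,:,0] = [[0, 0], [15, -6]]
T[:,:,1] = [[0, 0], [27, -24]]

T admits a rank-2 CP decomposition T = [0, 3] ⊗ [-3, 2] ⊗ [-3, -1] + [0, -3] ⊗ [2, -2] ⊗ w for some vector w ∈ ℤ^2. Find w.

Subtract the known terms from T to get the rank-1 residual R = [0, -3] ⊗ [2, -2] ⊗ w, so R[i,j,k] = a[i]·b[j]·w[k]. Pick indices with nonzero a[1]·b[0] = (-3)·(2) = -6. Only the fibre through (1,0,·) is needed: R[1,0,:] = T[1,0,:] − Σₗ aₗ[1]bₗ[0]cₗ = [15, 27] − (3)·(-3)·[-3, -1] = [-12, 18]. Then w[k] = R[1,0,k] / -6 for each k, giving w = [-12, 18] / -6 = [2, -3].

w = [2, -3]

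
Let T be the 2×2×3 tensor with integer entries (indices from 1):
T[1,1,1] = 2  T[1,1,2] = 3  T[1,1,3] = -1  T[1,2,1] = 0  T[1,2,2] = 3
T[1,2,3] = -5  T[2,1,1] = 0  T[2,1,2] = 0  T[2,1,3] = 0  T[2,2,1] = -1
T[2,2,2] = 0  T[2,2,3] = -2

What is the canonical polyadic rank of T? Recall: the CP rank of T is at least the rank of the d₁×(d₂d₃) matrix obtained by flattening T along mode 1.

Lower bound: in the mode-3 unfolding of T (rows indexed by k, columns by (i,j)) the 2×2 minor on rows k ∈ {1, 2}, columns (i,j) ∈ {(1,1), (1,2)} is det [[2, 0], [3, 3]] = 6 ≠ 0, so that unfolding has rank ≥ 2 and hence rank(T) ≥ 2 (CP rank is at least every unfolding rank, though it can be larger).
Upper bound: with S_k = T[:,:,k], the two rank-1 terms a₁b₁ᵀ, a₂b₂ᵀ are the rank-1 members of the pencil x·S₁ + y·S₂.
det(x·S₁ + y·S₂) is −2·x² − 3·xy = −(2·x + 3·y)(x), vanishing at (x:y) = (3:-2) and (0:1).
M₁ = 3·S₁ − 2·S₂ = [[0, -6], [0, -3]] = (-3)·[2, 1][0, 1]ᵀ and M₂ = S₂ = [[3, 3], [0, 0]] = 3·[1, 0][1, 1]ᵀ, so take a₁ = [2, 1], b₁ = [0, 1], a₂ = [1, 0], b₂ = [1, 1].
Each slice is an integer combination of E₁ = a₁b₁ᵀ and E₂ = a₂b₂ᵀ: S₁ = −E₁ + 2·E₂, S₂ = 3·E₂, S₃ = −2·E₁ − E₂; reading off coefficients, c₁ = [-1, 0, -2] and c₂ = [2, 3, -1].
Hence T = [2, 1] ⊗ [0, 1] ⊗ [-1, 0, -2] + [1, 0] ⊗ [1, 1] ⊗ [2, 3, -1], so rank(T) ≤ 2.
These bounds meet, so rank(T) = 2.

2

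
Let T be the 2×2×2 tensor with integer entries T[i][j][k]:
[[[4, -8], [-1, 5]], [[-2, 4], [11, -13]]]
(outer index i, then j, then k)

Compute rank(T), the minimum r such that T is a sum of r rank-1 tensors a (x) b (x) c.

Lower bound: in the mode-3 unfolding of T (rows indexed by k, columns by (i,j)) the 2×2 minor on rows k ∈ {0, 1}, columns (i,j) ∈ {(0,0), (0,1)} is det [[4, -1], [-8, 5]] = 12 ≠ 0, so that unfolding has rank ≥ 2 and hence rank(T) ≥ 2 (CP rank is at least every unfolding rank, though it can be larger).
Upper bound: with S_k = T[:,:,k], the two rank-1 terms a₁b₁ᵀ, a₂b₂ᵀ are the rank-1 members of the pencil x·S₀ + y·S₁.
det(x·S₀ + y·S₁) is 42·x² − 126·xy + 84·y² = 42·(x − 2·y)(x − y), vanishing at (x:y) = (2:1) and (1:1).
M₁ = 2·S₀ + S₁ = [[0, 3], [0, 9]] = 3·[1, 3][0, 1]ᵀ and M₂ = S₀ + S₁ = [[-4, 4], [2, -2]] = (-2)·[2, -1][1, -1]ᵀ, so take a₁ = [1, 3], b₁ = [0, 1], a₂ = [2, -1], b₂ = [1, -1].
Each slice is an integer combination of E₁ = a₁b₁ᵀ and E₂ = a₂b₂ᵀ: S₀ = 3·E₁ + 2·E₂, S₁ = −3·E₁ − 4·E₂; reading off coefficients, c₁ = [3, -3] and c₂ = [2, -4].
Hence T = [1, 3] (x) [0, 1] (x) [3, -3] + [2, -1] (x) [1, -1] (x) [2, -4], so rank(T) ≤ 2.
These bounds meet, so rank(T) = 2.

2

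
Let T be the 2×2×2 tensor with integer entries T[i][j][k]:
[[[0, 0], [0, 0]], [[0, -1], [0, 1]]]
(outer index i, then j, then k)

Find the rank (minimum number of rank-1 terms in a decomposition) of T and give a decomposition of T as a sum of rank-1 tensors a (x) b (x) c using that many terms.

rank(T) = 1

Lower bound: T ≠ 0 (e.g. T[1,0,1] = -1), so rank(T) ≥ 1.
Upper bound: if T = a (x) b (x) c then every fibre of T is a multiple of the corresponding factor, so read the factors off the fibres through the nonzero entry T[1,0,1] = -1.
The mode-1 fibre T[:,0,1] = [0, -1] gives a = (0, 1) (primitive direction); the mode-2 fibre T[1,:,1] = [-1, 1] gives b = (1, -1); then c[k] = T[1,0,k] / (a[1]·b[0]) = [0, -1] / 1 = (0, -1).
Expanding (0, 1) (x) (1, -1) (x) (0, -1) reproduces all 8 entries of T, so T = (0, 1) (x) (1, -1) (x) (0, -1) and rank(T) ≤ 1.
These bounds meet, so rank(T) = 1.
Check entry T[1,1,1] = 1: (1)·(-1)·(-1) = 1.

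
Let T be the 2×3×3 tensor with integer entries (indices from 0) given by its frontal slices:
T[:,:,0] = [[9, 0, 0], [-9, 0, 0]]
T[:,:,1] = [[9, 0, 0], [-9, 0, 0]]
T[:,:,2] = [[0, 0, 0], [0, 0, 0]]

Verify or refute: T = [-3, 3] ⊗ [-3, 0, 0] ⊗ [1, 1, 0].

Yes

Reconstruct entrywise from the claimed factors. For example, T[1,2,0] = 0 and Σₗ aₗ[1]bₗ[2]cₗ[0] = (3)·(0)·(1) = 0; checking all 18 entries, every one matches. The claim holds.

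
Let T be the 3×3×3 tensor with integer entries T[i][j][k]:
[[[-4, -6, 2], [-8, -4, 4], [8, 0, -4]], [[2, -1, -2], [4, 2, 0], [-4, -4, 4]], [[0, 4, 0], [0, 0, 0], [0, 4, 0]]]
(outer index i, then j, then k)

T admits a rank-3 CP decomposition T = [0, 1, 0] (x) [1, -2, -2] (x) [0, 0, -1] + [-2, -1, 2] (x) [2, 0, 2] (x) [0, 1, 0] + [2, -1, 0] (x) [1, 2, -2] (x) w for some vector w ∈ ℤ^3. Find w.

w = [-2, -1, 1]

Subtract the known terms from T to get the rank-1 residual R = [2, -1, 0] (x) [1, 2, -2] (x) w, so R[i,j,k] = a[i]·b[j]·w[k]. Pick indices with nonzero a[0]·b[0] = (2)·(1) = 2. Only the fibre through (0,0,·) is needed: R[0,0,:] = T[0,0,:] − Σₗ aₗ[0]bₗ[0]cₗ = [-4, -6, 2] − (0)·(1)·[0, 0, -1] − (-2)·(2)·[0, 1, 0] = [-4, -2, 2]. Then w[k] = R[0,0,k] / 2 for each k, giving w = [-4, -2, 2] / 2 = [-2, -1, 1].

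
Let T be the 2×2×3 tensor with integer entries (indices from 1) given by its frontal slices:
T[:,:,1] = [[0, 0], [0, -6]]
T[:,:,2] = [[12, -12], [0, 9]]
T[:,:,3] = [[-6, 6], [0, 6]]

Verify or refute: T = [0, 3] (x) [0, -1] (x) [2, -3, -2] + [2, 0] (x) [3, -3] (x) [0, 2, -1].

Yes

Reconstruct entrywise from the claimed factors. For example, T[2,1,3] = 0 and Σₗ aₗ[2]bₗ[1]cₗ[3] = (3)·(0)·(-2) + (0)·(3)·(-1) = 0; checking all 12 entries, every one matches. The claim holds.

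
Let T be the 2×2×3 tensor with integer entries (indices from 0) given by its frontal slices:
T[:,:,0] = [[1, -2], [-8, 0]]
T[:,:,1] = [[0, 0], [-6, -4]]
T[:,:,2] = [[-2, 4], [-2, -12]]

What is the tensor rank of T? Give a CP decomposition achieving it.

rank(T) = 2

Lower bound: in the mode-1 unfolding of T (rows indexed by i, columns by (j,k)) the 2×2 minor on rows i ∈ {0, 1}, columns (j,k) ∈ {(0,0), (0,1)} is det [[1, 0], [-8, -6]] = -6 ≠ 0, so that unfolding has rank ≥ 2 and hence rank(T) ≥ 2 (CP rank is at least every unfolding rank, though it can be larger).
Upper bound: with S_k = T[:,:,k], the two rank-1 terms a₁b₁ᵀ, a₂b₂ᵀ are the rank-1 members of the pencil x·S₀ + y·S₁.
det(x·S₀ + y·S₁) is −16·x² − 16·xy = (-16)·(x + y)(x), vanishing at (x:y) = (1:-1) and (0:1).
M₁ = S₀ − S₁ = [[1, -2], [-2, 4]] = [1, -2][1, -2]ᵀ and M₂ = S₁ = [[0, 0], [-6, -4]] = (-2)·[0, 1][3, 2]ᵀ, so take a₁ = [1, -2], b₁ = [1, -2], a₂ = [0, 1], b₂ = [3, 2].
Each slice is an integer combination of E₁ = a₁b₁ᵀ and E₂ = a₂b₂ᵀ: S₀ = E₁ − 2·E₂, S₁ = −2·E₂, S₂ = −2·E₁ − 2·E₂; reading off coefficients, c₁ = [1, 0, -2] and c₂ = [-2, -2, -2].
Hence T = [1, -2] ⊗ [1, -2] ⊗ [1, 0, -2] + [0, 1] ⊗ [3, 2] ⊗ [-2, -2, -2], so rank(T) ≤ 2.
These bounds meet, so rank(T) = 2.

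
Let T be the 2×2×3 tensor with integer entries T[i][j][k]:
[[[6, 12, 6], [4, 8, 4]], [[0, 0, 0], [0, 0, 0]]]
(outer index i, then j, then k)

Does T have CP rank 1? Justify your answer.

Yes

If T = a ∘ b ∘ c then every fibre of T is a multiple of the corresponding factor, so read the factors off the fibres through the nonzero entry T[0,0,0] = 6.
The mode-1 fibre T[:,0,0] = [6, 0] gives a = (1, 0) (primitive direction); the mode-2 fibre T[0,:,0] = [6, 4] gives b = (3, 2); then c[k] = T[0,0,k] / (a[0]·b[0]) = [6, 12, 6] / 3 = (2, 4, 2).
Expanding (1, 0) ∘ (3, 2) ∘ (2, 4, 2) reproduces all 12 entries of T, so T = (1, 0) ∘ (3, 2) ∘ (2, 4, 2) and rank(T) ≤ 1.
Equivalently every frontal slice T[:,:,k] is c[k] times the rank-1 matrix (1, 0) ∘ (3, 2). So T has rank 1 (it is nonzero).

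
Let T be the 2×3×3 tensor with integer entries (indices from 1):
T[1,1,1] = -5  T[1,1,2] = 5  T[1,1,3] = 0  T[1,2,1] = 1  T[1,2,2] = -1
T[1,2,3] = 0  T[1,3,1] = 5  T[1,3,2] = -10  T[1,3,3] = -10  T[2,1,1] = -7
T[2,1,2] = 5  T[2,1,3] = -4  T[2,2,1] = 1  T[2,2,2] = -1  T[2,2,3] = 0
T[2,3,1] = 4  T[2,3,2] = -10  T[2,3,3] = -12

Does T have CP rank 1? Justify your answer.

The mode-2 unfolding of T (rows indexed by j, columns by (i,k) = (1,1), (1,2), (1,3), (2,1), (2,2), (2,3)) is [[-5, 5, 0, -7, 5, -4], [1, -1, 0, 1, -1, 0], [5, -10, -10, 4, -10, -12]].
There the 3×3 minor on rows j ∈ {1, 2, 3}, columns (i,k) ∈ {(1,1), (1,2), (2,1)} is det [[-5, 5, -7], [1, -1, 1], [5, -10, 4]] = 10 ≠ 0, so this unfolding has rank ≥ 3; CP rank is at least every unfolding rank, so rank(T) ≥ 3.
In particular rank(T) ≥ 3 > 1, so T is not rank-1.

No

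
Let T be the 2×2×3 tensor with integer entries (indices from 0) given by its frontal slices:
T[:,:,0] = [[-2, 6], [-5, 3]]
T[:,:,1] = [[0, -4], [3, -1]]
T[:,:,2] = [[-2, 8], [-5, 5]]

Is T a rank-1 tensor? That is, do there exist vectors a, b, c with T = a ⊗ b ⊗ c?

No

The mode-3 unfolding of T (rows indexed by k, columns by (i,j) = (0,0), (0,1), (1,0), (1,1)) is [[-2, 6, -5, 3], [0, -4, 3, -1], [-2, 8, -5, 5]].
There the 3×3 minor on rows k ∈ {0, 1, 2}, columns (i,j) ∈ {(0,0), (0,1), (1,0)} is det [[-2, 6, -5], [0, -4, 3], [-2, 8, -5]] = 12 ≠ 0, so this unfolding has rank ≥ 3; CP rank is at least every unfolding rank, so rank(T) ≥ 3.
In particular rank(T) ≥ 3 > 1, so T is not rank-1.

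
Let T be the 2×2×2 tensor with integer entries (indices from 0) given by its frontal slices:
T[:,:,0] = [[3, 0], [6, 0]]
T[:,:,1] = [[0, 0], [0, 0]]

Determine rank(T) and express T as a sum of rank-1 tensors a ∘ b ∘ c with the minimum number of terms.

Lower bound: T ≠ 0 (e.g. T[0,0,0] = 3), so rank(T) ≥ 1.
Upper bound: if T = a ∘ b ∘ c then every fibre of T is a multiple of the corresponding factor, so read the factors off the fibres through the nonzero entry T[0,0,0] = 3.
The mode-1 fibre T[:,0,0] = [3, 6] gives a = (1, 2) (primitive direction); the mode-2 fibre T[0,:,0] = [3, 0] gives b = (1, 0); then c[k] = T[0,0,k] / (a[0]·b[0]) = [3, 0] / 1 = (3, 0).
Expanding (1, 2) ∘ (1, 0) ∘ (3, 0) reproduces all 8 entries of T, so T = (1, 2) ∘ (1, 0) ∘ (3, 0) and rank(T) ≤ 1.
These bounds meet, so rank(T) = 1.

rank(T) = 1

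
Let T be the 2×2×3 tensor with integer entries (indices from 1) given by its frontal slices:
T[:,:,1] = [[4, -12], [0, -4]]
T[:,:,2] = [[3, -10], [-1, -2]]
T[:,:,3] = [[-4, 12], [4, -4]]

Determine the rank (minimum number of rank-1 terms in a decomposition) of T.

3

Lower bound: the mode-3 unfolding of T (rows indexed by k, columns by (i,j) = (1,1), (1,2), (2,1), (2,2)) is [[4, -12, 0, -4], [3, -10, -1, -2], [-4, 12, 4, -4]].
There the 3×3 minor on rows k ∈ {1, 2, 3}, columns (i,j) ∈ {(1,1), (1,2), (2,1)} is det [[4, -12, 0], [3, -10, -1], [-4, 12, 4]] = -16 ≠ 0, so this unfolding has rank ≥ 3; CP rank is at least every unfolding rank, so rank(T) ≥ 3. (Unfolding ranks only ever bound the CP rank from below — rank(T) can be strictly larger than all of them — so the matching upper bound has to come from an explicit 3-term decomposition.)
Upper bound: T is a sum of 3 rank-1 terms, T = [1, -1] (x) [1, -2] (x) [2, 2, -4] + [1, 1] (x) [0, 1] (x) [-4, -4, 4] + [1, 1] (x) [1, -2] (x) [2, 1, 0] (one valid choice — decompositions are not unique — normalised so each a, b is primitive with positive first nonzero entry; check it by expanding all entries), so rank(T) ≤ 3.
These bounds meet, so rank(T) = 3.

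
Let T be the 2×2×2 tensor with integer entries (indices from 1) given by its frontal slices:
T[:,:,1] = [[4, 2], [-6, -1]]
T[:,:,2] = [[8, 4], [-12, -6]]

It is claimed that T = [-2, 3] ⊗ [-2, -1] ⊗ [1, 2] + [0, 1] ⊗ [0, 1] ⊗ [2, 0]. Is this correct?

Yes

Reconstruct entrywise from the claimed factors. For example, T[2,1,2] = -12 and Σₗ aₗ[2]bₗ[1]cₗ[2] = (3)·(-2)·(2) + (1)·(0)·(0) = -12; checking all 8 entries, every one matches. The claim holds.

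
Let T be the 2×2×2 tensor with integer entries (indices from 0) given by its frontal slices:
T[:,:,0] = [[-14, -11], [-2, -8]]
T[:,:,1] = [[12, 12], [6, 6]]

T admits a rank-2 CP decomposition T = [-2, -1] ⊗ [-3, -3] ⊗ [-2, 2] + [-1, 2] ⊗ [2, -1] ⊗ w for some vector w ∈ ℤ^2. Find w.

Subtract the known terms from T to get the rank-1 residual R = [-1, 2] ⊗ [2, -1] ⊗ w, so R[i,j,k] = a[i]·b[j]·w[k]. Pick indices with nonzero a[0]·b[0] = (-1)·(2) = -2. Only the fibre through (0,0,·) is needed: R[0,0,:] = T[0,0,:] − Σₗ aₗ[0]bₗ[0]cₗ = [-14, 12] − (-2)·(-3)·[-2, 2] = [-2, 0]. Then w[k] = R[0,0,k] / -2 for each k, giving w = [-2, 0] / -2 = [1, 0].

w = [1, 0]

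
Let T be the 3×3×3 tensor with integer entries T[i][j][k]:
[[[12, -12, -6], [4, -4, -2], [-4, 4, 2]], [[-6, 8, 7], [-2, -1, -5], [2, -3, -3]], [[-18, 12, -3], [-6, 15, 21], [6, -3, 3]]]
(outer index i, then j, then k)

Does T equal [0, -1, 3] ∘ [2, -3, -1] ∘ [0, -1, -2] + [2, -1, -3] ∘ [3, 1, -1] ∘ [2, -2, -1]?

Reconstruct entrywise from the claimed factors. For example, T[0,0,2] = -6 and Σₗ aₗ[0]bₗ[0]cₗ[2] = (0)·(2)·(-2) + (2)·(3)·(-1) = -6; checking all 27 entries, every one matches. The claim holds.

Yes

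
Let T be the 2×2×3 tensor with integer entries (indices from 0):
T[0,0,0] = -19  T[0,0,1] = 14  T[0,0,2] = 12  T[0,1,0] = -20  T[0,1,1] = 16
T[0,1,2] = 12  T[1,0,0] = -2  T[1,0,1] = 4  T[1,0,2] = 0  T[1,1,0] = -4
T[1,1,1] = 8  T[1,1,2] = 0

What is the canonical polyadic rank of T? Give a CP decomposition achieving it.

rank(T) = 2

Lower bound: the mode-2 unfolding of T (rows indexed by j, columns by (i,k) = (0,0), (0,1), (0,2), (1,0), (1,1), (1,2)) is [[-19, 14, 12, -2, 4, 0], [-20, 16, 12, -4, 8, 0]].
There the 2×2 minor on rows j ∈ {0, 1}, columns (i,k) ∈ {(0,0), (0,1)} is det [[-19, 14], [-20, 16]] = -24 ≠ 0, so this unfolding has rank ≥ 2; CP rank is at least every unfolding rank, so rank(T) ≥ 2. (Flattening ranks never certify an upper bound on CP rank; for that we must actually write T with 2 rank-1 terms.)
Upper bound — finding two terms. Write S_k = T[:,:,k] for the frontal slices: S₀ = [[-19, -20], [-2, -4]], S₁ = [[14, 16], [4, 8]], S₂ = [[12, 12], [0, 0]].
If T = a₁ ⊗ b₁ ⊗ c₁ + a₂ ⊗ b₂ ⊗ c₂ then each S_k = c₁[k]·a₁b₁ᵀ + c₂[k]·a₂b₂ᵀ. S₀ and S₁ are linearly independent, so a₁b₁ᵀ and a₂b₂ᵀ must span the same plane of matrices: they are the rank-1 matrices of the form x·S₀ + y·S₁.
det(x·S₀ + y·S₁) is 36·x² − 96·xy + 48·y² = 12·(3·x − 2·y)(x − 2·y), vanishing at (x:y) = (2:3) and (2:1).
M₁ = 2·S₀ + 3·S₁ = [[4, 8], [8, 16]] = 4·[1, 2][1, 2]ᵀ and M₂ = 2·S₀ + S₁ = [[-24, -24], [0, 0]] = (-24)·[1, 0][1, 1]ᵀ, so take a₁ = [1, 2], b₁ = [1, 2], a₂ = [1, 0], b₂ = [1, 1].
Each slice is an integer combination of E₁ = a₁b₁ᵀ and E₂ = a₂b₂ᵀ: S₀ = −E₁ − 18·E₂, S₁ = 2·E₁ + 12·E₂, S₂ = 12·E₂; reading off coefficients, c₁ = [-1, 2, 0] and c₂ = [-18, 12, 12].
Hence T = [1, 2] ⊗ [1, 2] ⊗ [-1, 2, 0] + [1, 0] ⊗ [1, 1] ⊗ [-18, 12, 12], so rank(T) ≤ 2.
These bounds meet, so rank(T) = 2.
Check entry T[0,1,2] = 12: (1)·(2)·(0) + (1)·(1)·(12) = 12.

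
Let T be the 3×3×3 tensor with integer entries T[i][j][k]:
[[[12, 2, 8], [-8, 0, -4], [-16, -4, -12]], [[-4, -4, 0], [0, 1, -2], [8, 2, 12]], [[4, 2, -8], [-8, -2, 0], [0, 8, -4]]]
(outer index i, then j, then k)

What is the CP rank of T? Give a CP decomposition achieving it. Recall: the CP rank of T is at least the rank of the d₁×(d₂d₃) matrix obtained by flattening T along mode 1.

rank(T) = 3

Lower bound: the mode-1 unfolding of T (rows indexed by i, columns by (j,k) = (0,0), (0,1), (0,2), (1,0), (1,1), (1,2), (2,0), (2,1), (2,2)) is [[12, 2, 8, -8, 0, -4, -16, -4, -12], [-4, -4, 0, 0, 1, -2, 8, 2, 12], [4, 2, -8, -8, -2, 0, 0, 8, -4]].
There the 3×3 minor on rows i ∈ {0, 1, 2}, columns (j,k) ∈ {(0,0), (0,1), (0,2)} is det [[12, 2, 8], [-4, -4, 0], [4, 2, -8]] = 384 ≠ 0, so this unfolding has rank ≥ 3; CP rank is at least every unfolding rank, so rank(T) ≥ 3. (Flattening ranks never certify an upper bound on CP rank; for that we must actually write T with 3 rank-1 terms.)
Upper bound: T is a sum of 3 rank-1 terms, T = [0, 1, -2] ⊗ [2, -1, 2] ⊗ [0, -1, 2] + [1, -1, -1] ⊗ [1, 0, -2] ⊗ [4, 2, 4] + [1, 0, 1] ⊗ [1, -1, -1] ⊗ [8, 0, 4] (one valid choice — decompositions are not unique — normalised so each a, b is primitive with positive first nonzero entry; check it by expanding all entries), so rank(T) ≤ 3.
These bounds meet, so rank(T) = 3.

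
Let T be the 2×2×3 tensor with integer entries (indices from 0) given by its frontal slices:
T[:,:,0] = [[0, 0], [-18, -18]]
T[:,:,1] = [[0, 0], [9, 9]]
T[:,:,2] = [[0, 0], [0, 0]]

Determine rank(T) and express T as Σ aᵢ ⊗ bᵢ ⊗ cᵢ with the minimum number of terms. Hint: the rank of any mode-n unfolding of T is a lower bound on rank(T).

rank(T) = 1

Lower bound: T ≠ 0 (e.g. T[1,0,0] = -18), so rank(T) ≥ 1.
Upper bound: if T = a ⊗ b ⊗ c then every fibre of T is a multiple of the corresponding factor, so read the factors off the fibres through the nonzero entry T[1,0,0] = -18.
The mode-1 fibre T[:,0,0] = [0, -18] gives a = [0, 1] (primitive direction); the mode-2 fibre T[1,:,0] = [-18, -18] gives b = [1, 1]; then c[k] = T[1,0,k] / (a[1]·b[0]) = [-18, 9, 0] / 1 = [-18, 9, 0].
Expanding [0, 1] ⊗ [1, 1] ⊗ [-18, 9, 0] reproduces all 12 entries of T, so T = [0, 1] ⊗ [1, 1] ⊗ [-18, 9, 0] and rank(T) ≤ 1.
These bounds meet, so rank(T) = 1.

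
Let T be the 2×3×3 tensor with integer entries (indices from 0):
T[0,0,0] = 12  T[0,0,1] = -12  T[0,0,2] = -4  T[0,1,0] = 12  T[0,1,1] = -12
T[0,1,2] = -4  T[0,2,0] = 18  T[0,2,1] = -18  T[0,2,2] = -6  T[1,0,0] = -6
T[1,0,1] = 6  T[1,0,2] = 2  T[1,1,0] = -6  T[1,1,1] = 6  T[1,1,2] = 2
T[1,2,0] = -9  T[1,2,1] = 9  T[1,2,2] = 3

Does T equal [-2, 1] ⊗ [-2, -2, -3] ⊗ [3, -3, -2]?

No

Reconstruct entry (0,0,2) from the claimed factors: Σₗ aₗ[0]bₗ[0]cₗ[2] = (-2)·(-2)·(-2) = -8, but T[0,0,2] = -4. The claim is false.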